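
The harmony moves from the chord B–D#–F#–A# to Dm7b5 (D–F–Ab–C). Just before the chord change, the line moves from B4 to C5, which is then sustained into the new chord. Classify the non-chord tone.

The harmony at that moment is B major seventh chord (B, D#, F#, A#); C5 is not a chord tone.
It is approached by step up from B4 and then sustained as the same pitch into the next harmony.
Arriving early and becoming a chord tone when the harmony changes — an anticipation.

C5 is an anticipation.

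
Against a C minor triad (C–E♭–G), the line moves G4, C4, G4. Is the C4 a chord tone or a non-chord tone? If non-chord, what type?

Chord tone (the root of C minor triad).

C minor triad contains C, E♭, G; C is the root, so it is a chord tone.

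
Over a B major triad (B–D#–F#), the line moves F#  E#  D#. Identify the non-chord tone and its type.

E# is a passing tone.

The harmony at that moment is B major triad (B, D#, F#); E# is not a chord tone.
It is approached by step down from F# and left by step down to D#.
Step in, step out in the same direction — a passing tone.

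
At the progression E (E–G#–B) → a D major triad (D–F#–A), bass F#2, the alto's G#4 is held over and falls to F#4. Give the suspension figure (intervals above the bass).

9–8 suspension.

At the second chord the bass is F#2. The suspended G#4 lies a ninth above the bass; after resolving down by step to F#4, the interval above the bass becomes an octave.
Suspension figures are named by those two intervals: 9–8.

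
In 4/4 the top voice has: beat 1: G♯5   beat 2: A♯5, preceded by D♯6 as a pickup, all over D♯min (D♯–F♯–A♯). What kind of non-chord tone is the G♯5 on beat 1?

The harmony at that moment is D♯ minor triad (D♯, F♯, A♯); G♯5 is not a chord tone.
It is approached by leap down from D♯6 and left by step up to A♯5.
Leap in, step out, metrically accented — an appoggiatura.

Appoggiatura.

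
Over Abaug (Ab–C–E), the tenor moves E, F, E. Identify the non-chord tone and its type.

F is a neighbor tone.

The harmony at that moment is Ab augmented triad (Ab, C, E); F is not a chord tone.
It is approached by step up from E and left by step down to E.
Step away and step back to the same note — a neighbor tone (upper neighbor).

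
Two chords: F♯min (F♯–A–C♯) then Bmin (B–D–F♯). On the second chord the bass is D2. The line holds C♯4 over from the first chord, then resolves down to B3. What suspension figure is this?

At the second chord the bass is D2. The suspended C♯4 lies a seventh above the bass; after resolving down by step to B3, the interval above the bass becomes a sixth.
Suspension figures are named by those two intervals: 7–6.

7–6 suspension.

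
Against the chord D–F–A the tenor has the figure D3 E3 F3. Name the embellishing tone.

The harmony at that moment is D minor triad (D, F, A); E3 is not a chord tone.
It is approached by step up from D3 and left by step up to F3.
Step in, step out in the same direction — a passing tone.

E3 is a passing tone.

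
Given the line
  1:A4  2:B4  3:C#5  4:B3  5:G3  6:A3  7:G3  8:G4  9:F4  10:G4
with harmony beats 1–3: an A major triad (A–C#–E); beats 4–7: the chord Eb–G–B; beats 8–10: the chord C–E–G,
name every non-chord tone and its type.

B4 (beat 2) — passing tone; A3 (beat 6) — neighbor tone; F4 (beat 9) — neighbor tone.

The harmony at that moment is A major triad (A, C#, E); B4 is not a chord tone.
It is approached by step up from A4 and left by step up to C#5.
Step in, step out in the same direction — a passing tone.
The harmony at that moment is Eb augmented triad (Eb, G, B); A3 is not a chord tone.
It is approached by step up from G3 and left by step down to G3.
Step away and step back to the same note — a neighbor tone (upper neighbor).
The harmony at that moment is C major triad (C, E, G); F4 is not a chord tone.
It is approached by step down from G4 and left by step up to G4.
Step away and step back to the same note — a neighbor tone (lower neighbor).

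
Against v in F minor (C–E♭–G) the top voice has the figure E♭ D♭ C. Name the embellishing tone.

D♭ is a passing tone.

The harmony at that moment is C minor triad (C, E♭, G); D♭ is not a chord tone.
It is approached by step down from E♭ and left by step down to C.
Step in, step out in the same direction — a passing tone.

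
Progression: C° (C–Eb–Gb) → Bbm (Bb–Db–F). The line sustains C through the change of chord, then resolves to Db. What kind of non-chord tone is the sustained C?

C is a retardation.

The harmony at that moment is Bb minor triad (Bb, Db, F); C is not a chord tone.
It is held over (the same pitch as the preceding C) and left by step up to Db.
Held over from the previous chord and resolving up by step — a retardation.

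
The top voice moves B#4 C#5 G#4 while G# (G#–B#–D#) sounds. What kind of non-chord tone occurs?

The harmony at that moment is G# major triad (G#, B#, D#); C#5 is not a chord tone.
It is approached by step up from B#4 and left by leap down to G#4.
Step in, leap out — an escape tone.

C#5 is an escape tone.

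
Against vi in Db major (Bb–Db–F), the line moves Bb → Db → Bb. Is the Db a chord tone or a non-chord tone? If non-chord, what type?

Chord tone (the third of Bb minor triad).

Bb minor triad contains Bb, Db, F; Db is the third, so it is a chord tone.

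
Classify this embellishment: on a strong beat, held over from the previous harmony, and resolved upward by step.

Retardation.

Approach: by preparation — the pitch is first a chord tone, then held (tied or repeated) while the harmony changes under it. Departure: up by step. Metric position: strong.
A prepared dissonance that resolves upward by step — a retardation. (The same figure resolving downward would be a suspension.)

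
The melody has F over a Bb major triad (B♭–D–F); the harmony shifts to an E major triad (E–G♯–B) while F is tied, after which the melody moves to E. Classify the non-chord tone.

F is a suspension.

The harmony at that moment is E major triad (E, G♯, B); F is not a chord tone.
It is held over (the same pitch as the preceding F) and left by step down to E.
Held over from the previous chord and resolving down by step — a suspension.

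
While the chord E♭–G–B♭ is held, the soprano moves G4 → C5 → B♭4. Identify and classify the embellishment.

C5 is an appoggiatura.

The harmony at that moment is E♭ major triad (E♭, G, B♭); C5 is not a chord tone.
It is approached by leap up from G4 and left by step down to B♭4.
Leap in, step out — an appoggiatura.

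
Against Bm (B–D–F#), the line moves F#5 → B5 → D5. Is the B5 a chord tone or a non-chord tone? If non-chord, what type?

B minor triad contains B, D, F#; B is the root, so it is a chord tone.

Chord tone (the root of B minor triad).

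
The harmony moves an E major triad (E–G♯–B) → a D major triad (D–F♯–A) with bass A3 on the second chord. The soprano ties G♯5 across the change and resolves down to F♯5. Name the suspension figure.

7–6 suspension.

At the second chord the bass is A3. The suspended G♯5 lies a seventh above the bass; after resolving down by step to F♯5, the interval above the bass becomes a sixth.
Suspension figures are named by those two intervals: 7–6.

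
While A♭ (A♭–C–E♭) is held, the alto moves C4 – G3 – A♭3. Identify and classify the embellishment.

The harmony at that moment is A♭ major triad (A♭, C, E♭); G3 is not a chord tone.
It is approached by leap down from C4 and left by step up to A♭3.
Leap in, step out — an appoggiatura.

G3 is an appoggiatura.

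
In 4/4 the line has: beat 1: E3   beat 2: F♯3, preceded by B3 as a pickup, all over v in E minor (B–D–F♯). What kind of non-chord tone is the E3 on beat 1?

Appoggiatura.

The harmony at that moment is B minor triad (B, D, F♯); E3 is not a chord tone.
It is approached by leap down from B3 and left by step up to F♯3.
Leap in, step out, metrically accented — an appoggiatura.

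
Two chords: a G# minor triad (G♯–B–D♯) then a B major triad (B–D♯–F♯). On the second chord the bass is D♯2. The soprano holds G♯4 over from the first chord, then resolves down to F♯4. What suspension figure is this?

4–3 suspension.

At the second chord the bass is D♯2. The suspended G♯4 lies a fourth above the bass; after resolving down by step to F♯4, the interval above the bass becomes a third.
Suspension figures are named by those two intervals: 4–3.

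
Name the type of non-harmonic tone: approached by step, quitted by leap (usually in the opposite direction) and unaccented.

Escape tone.

Approach: by step. Departure: by leap. Metric position: weak.
Step in, leap out, from a weak position — an escape tone (échappée). (It is the mirror image of the appoggiatura, which leaps in and steps out on a strong beat.)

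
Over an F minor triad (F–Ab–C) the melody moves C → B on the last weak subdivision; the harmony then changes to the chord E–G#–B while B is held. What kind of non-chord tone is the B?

B is an anticipation.

The harmony at that moment is F minor triad (F, Ab, C); B is not a chord tone.
It is approached by step down from C and then sustained as the same pitch into the next harmony.
Arriving early and becoming a chord tone when the harmony changes — an anticipation.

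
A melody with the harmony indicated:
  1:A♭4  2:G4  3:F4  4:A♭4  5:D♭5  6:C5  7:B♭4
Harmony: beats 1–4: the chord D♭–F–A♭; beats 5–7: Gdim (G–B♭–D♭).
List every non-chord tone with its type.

The harmony at that moment is D♭ major triad (D♭, F, A♭); G4 is not a chord tone.
It is approached by step down from A♭4 and left by step down to F4.
Step in, step out in the same direction — a passing tone.
The harmony at that moment is G diminished triad (G, B♭, D♭); C5 is not a chord tone.
It is approached by step down from D♭5 and left by step down to B♭4.
Step in, step out in the same direction — a passing tone.

G4 (beat 2) — passing tone; C5 (beat 6) — passing tone.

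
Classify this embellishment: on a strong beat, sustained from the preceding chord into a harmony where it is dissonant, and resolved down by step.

Suspension.

Approach: by preparation — the pitch is first a chord tone, then held (tied or repeated) while the harmony changes under it. Departure: down by step. Metric position: strong.
A prepared dissonance that resolves downward by step — a suspension. (The same figure resolving upward would be a retardation.)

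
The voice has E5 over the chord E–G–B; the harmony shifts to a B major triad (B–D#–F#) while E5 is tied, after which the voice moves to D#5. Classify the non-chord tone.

The harmony at that moment is B major triad (B, D#, F#); E5 is not a chord tone.
It is held over (the same pitch as the preceding E5) and left by step down to D#5.
Held over from the previous chord and resolving down by step — a suspension.

E5 is a suspension.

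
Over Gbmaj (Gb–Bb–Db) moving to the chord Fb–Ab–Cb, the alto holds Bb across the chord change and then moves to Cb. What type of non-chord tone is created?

The harmony at that moment is Fb major triad (Fb, Ab, Cb); Bb is not a chord tone.
It is held over (the same pitch as the preceding Bb) and left by step up to Cb.
Held over from the previous chord and resolving up by step — a retardation.

Bb is a retardation.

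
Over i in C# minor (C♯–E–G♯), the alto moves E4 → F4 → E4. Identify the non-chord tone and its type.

F4 is a neighbor tone.

The harmony at that moment is C♯ minor triad (C♯, E, G♯); F4 is not a chord tone.
It is approached by step up from E4 and left by step down to E4.
Step away and step back to the same note — a neighbor tone (upper neighbor).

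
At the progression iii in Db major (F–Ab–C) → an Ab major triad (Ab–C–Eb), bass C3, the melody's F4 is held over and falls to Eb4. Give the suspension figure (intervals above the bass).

At the second chord the bass is C3. The suspended F4 lies a fourth above the bass; after resolving down by step to Eb4, the interval above the bass becomes a third.
Suspension figures are named by those two intervals: 4–3.

4–3 suspension.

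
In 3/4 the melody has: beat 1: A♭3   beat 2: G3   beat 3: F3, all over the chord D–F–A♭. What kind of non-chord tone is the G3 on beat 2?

The harmony at that moment is D diminished triad (D, F, A♭); G3 is not a chord tone.
It is approached by step down from A♭3 and left by step down to F3.
Step in, step out in the same direction — a passing tone.

Passing tone.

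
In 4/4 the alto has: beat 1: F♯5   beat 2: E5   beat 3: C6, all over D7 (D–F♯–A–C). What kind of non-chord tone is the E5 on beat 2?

Escape tone.

The harmony at that moment is D dominant seventh chord (D, F♯, A, C); E5 is not a chord tone.
It is approached by step down from F♯5 and left by leap up to C6.
Step in, leap out, on a weak beat — an escape tone.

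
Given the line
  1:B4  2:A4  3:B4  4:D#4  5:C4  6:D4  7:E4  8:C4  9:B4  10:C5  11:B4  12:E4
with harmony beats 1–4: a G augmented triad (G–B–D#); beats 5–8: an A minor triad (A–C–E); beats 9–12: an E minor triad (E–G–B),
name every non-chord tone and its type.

A4 (beat 2) — neighbor tone; D4 (beat 6) — passing tone; C5 (beat 10) — neighbor tone.

The harmony at that moment is G augmented triad (G, B, D#); A4 is not a chord tone.
It is approached by step down from B4 and left by step up to B4.
Step away and step back to the same note — a neighbor tone (lower neighbor).
The harmony at that moment is A minor triad (A, C, E); D4 is not a chord tone.
It is approached by step up from C4 and left by step up to E4.
Step in, step out in the same direction — a passing tone.
The harmony at that moment is E minor triad (E, G, B); C5 is not a chord tone.
It is approached by step up from B4 and left by step down to B4.
Step away and step back to the same note — a neighbor tone (upper neighbor).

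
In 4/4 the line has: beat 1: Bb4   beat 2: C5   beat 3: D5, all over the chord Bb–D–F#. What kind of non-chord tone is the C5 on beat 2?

The harmony at that moment is Bb augmented triad (Bb, D, F#); C5 is not a chord tone.
It is approached by step up from Bb4 and left by step up to D5.
Step in, step out in the same direction — a passing tone.

Passing tone.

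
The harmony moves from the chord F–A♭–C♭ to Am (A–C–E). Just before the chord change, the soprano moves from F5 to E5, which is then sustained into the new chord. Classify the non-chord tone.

E5 is an anticipation.

The harmony at that moment is F diminished triad (F, A♭, C♭); E5 is not a chord tone.
It is approached by step down from F5 and then sustained as the same pitch into the next harmony.
Arriving early and becoming a chord tone when the harmony changes — an anticipation.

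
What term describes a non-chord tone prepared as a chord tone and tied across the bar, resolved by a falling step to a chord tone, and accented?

Suspension.

Approach: by preparation — the pitch is first a chord tone, then held (tied or repeated) while the harmony changes under it. Departure: down by step. Metric position: strong.
A prepared dissonance that resolves downward by step — a suspension. (The same figure resolving upward would be a retardation.)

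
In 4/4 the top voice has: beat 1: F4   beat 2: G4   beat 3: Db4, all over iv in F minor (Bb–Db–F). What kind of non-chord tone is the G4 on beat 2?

Escape tone.

The harmony at that moment is Bb minor triad (Bb, Db, F); G4 is not a chord tone.
It is approached by step up from F4 and left by leap down to Db4.
Step in, leap out, on a weak beat — an escape tone.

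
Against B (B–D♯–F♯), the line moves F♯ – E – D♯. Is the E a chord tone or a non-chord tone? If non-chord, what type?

Non-chord tone — a passing tone.

The harmony at that moment is B major triad (B, D♯, F♯); E is not a chord tone.
It is approached by step down from F♯ and left by step down to D♯.
Step in, step out in the same direction — a passing tone.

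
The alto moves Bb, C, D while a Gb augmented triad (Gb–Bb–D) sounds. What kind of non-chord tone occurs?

The harmony at that moment is Gb augmented triad (Gb, Bb, D); C is not a chord tone.
It is approached by step up from Bb and left by step up to D.
Step in, step out in the same direction — a passing tone.

C is a passing tone.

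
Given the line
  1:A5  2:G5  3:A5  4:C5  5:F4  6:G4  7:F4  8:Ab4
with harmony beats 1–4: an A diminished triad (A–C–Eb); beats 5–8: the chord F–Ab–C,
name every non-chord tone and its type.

G5 (beat 2) — neighbor tone; G4 (beat 6) — neighbor tone.

The harmony at that moment is A diminished triad (A, C, Eb); G5 is not a chord tone.
It is approached by step down from A5 and left by step up to A5.
Step away and step back to the same note — a neighbor tone (lower neighbor).
The harmony at that moment is F minor triad (F, Ab, C); G4 is not a chord tone.
It is approached by step up from F4 and left by step down to F4.
Step away and step back to the same note — a neighbor tone (upper neighbor).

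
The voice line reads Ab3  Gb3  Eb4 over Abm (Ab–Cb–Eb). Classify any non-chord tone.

The harmony at that moment is Ab minor triad (Ab, Cb, Eb); Gb3 is not a chord tone.
It is approached by step down from Ab3 and left by leap up to Eb4.
Step in, leap out — an escape tone.

Gb3 is an escape tone.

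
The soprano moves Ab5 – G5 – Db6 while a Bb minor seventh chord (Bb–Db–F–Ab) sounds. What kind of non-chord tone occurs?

The harmony at that moment is Bb minor seventh chord (Bb, Db, F, Ab); G5 is not a chord tone.
It is approached by step down from Ab5 and left by leap up to Db6.
Step in, leap out — an escape tone.

G5 is an escape tone.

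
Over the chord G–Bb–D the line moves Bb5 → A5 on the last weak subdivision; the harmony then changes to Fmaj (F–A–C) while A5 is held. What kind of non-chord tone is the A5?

The harmony at that moment is G minor triad (G, Bb, D); A5 is not a chord tone.
It is approached by step down from Bb5 and then sustained as the same pitch into the next harmony.
Arriving early and becoming a chord tone when the harmony changes — an anticipation.

A5 is an anticipation.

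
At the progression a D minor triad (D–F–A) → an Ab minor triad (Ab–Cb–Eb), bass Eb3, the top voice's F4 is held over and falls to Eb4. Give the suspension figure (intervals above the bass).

At the second chord the bass is Eb3. The suspended F4 lies a ninth above the bass; after resolving down by step to Eb4, the interval above the bass becomes an octave.
Suspension figures are named by those two intervals: 9–8.

9–8 suspension.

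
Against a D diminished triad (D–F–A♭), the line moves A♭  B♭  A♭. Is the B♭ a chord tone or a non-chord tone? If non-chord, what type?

Non-chord tone — a neighbor tone.

The harmony at that moment is D diminished triad (D, F, A♭); B♭ is not a chord tone.
It is approached by step up from A♭ and left by step down to A♭.
Step away and step back to the same note — a neighbor tone (upper neighbor).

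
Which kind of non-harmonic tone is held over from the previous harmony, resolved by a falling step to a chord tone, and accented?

Suspension.

Approach: by preparation — the pitch is first a chord tone, then held (tied or repeated) while the harmony changes under it. Departure: down by step. Metric position: strong.
A prepared dissonance that resolves downward by step — a suspension. (The same figure resolving upward would be a retardation.)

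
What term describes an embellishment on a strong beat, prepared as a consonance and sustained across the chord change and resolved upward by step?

Approach: by preparation — the pitch is first a chord tone, then held (tied or repeated) while the harmony changes under it. Departure: up by step. Metric position: strong.
A prepared dissonance that resolves upward by step — a retardation. (The same figure resolving downward would be a suspension.)

Retardation.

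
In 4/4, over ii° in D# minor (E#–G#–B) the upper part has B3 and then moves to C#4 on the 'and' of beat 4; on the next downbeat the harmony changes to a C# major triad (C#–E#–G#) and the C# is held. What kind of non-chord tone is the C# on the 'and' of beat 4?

Anticipation.

The harmony at that moment is E# diminished triad (E#, G#, B); C#4 is not a chord tone.
It is approached by step up from B3 and then sustained as the same pitch into the next harmony.
Arriving early and becoming a chord tone when the harmony changes — an anticipation.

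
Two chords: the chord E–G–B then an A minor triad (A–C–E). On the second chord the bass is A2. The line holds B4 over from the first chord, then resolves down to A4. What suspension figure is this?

At the second chord the bass is A2. The suspended B4 lies a ninth above the bass; after resolving down by step to A4, the interval above the bass becomes an octave.
Suspension figures are named by those two intervals: 9–8.

9–8 suspension.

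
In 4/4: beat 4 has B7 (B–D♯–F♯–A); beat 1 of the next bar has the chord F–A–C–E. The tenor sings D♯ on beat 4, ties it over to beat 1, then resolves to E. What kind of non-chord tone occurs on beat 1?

Retardation.

The harmony at that moment is F major seventh chord (F, A, C, E); D♯ is not a chord tone.
It is held over (the same pitch as the preceding D♯) and left by step up to E.
Held over from the previous chord and resolving up by step — a retardation.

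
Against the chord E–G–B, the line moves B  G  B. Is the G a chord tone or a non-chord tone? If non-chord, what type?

E minor triad contains E, G, B; G is the third, so it is a chord tone.

Chord tone (the third of E minor triad).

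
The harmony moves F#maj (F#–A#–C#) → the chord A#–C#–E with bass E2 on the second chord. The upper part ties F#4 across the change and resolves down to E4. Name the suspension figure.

At the second chord the bass is E2. The suspended F#4 lies a ninth above the bass; after resolving down by step to E4, the interval above the bass becomes an octave.
Suspension figures are named by those two intervals: 9–8.

9–8 suspension.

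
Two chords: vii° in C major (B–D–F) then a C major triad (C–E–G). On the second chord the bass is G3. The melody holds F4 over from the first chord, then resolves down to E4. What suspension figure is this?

7–6 suspension.

At the second chord the bass is G3. The suspended F4 lies a seventh above the bass; after resolving down by step to E4, the interval above the bass becomes a sixth.
Suspension figures are named by those two intervals: 7–6.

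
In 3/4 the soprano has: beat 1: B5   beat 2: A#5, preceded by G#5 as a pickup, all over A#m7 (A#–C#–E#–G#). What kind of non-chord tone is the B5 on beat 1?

The harmony at that moment is A# minor seventh chord (A#, C#, E#, G#); B5 is not a chord tone.
It is approached by leap up from G#5 and left by step down to A#5.
Leap in, step out, metrically accented — an appoggiatura.

Appoggiatura.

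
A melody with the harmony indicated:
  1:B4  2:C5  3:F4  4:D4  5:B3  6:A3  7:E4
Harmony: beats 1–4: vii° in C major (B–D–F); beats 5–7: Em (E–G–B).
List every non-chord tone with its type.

The harmony at that moment is B diminished triad (B, D, F); C5 is not a chord tone.
It is approached by step up from B4 and left by leap down to F4.
Step in, leap out — an escape tone.
The harmony at that moment is E minor triad (E, G, B); A3 is not a chord tone.
It is approached by step down from B3 and left by leap up to E4.
Step in, leap out — an escape tone.

C5 (beat 2) — escape tone; A3 (beat 6) — escape tone.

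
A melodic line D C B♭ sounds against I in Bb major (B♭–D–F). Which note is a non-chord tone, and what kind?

C is a passing tone.

The harmony at that moment is B♭ major triad (B♭, D, F); C is not a chord tone.
It is approached by step down from D and left by step down to B♭.
Step in, step out in the same direction — a passing tone.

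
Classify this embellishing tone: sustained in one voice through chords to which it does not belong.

Approach: none. Departure: none — a single pitch is sustained while the chords change around it, passing through harmonies that do not contain it.
No melodic motion at all; the dissonance is created entirely by the moving harmonies against the stationary note — a pedal tone (pedal point).

Pedal tone.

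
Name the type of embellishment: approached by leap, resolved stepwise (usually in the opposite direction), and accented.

Appoggiatura.

Approach: by leap. Departure: by step. Metric position: strong.
Leap in, step out, in a metrically strong position — an appoggiatura. (It is the mirror image of the escape tone, which steps in and leaps out from a weak position.)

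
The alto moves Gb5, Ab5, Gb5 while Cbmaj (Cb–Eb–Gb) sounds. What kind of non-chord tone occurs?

Ab5 is a neighbor tone.

The harmony at that moment is Cb major triad (Cb, Eb, Gb); Ab5 is not a chord tone.
It is approached by step up from Gb5 and left by step down to Gb5.
Step away and step back to the same note — a neighbor tone (upper neighbor).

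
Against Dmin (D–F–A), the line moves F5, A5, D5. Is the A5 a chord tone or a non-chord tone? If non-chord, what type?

D minor triad contains D, F, A; A is the fifth, so it is a chord tone.

Chord tone (the fifth of D minor triad).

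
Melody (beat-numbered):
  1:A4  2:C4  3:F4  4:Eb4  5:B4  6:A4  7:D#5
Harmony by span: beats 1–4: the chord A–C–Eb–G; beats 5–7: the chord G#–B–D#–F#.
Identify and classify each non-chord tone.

F4 (beat 3) — appoggiatura; A4 (beat 6) — escape tone.

The harmony at that moment is A half-diminished seventh chord (A, C, Eb, G); F4 is not a chord tone.
It is approached by leap up from C4 and left by step down to Eb4.
Leap in, step out — an appoggiatura.
The harmony at that moment is G# minor seventh chord (G#, B, D#, F#); A4 is not a chord tone.
It is approached by step down from B4 and left by leap up to D#5.
Step in, leap out — an escape tone.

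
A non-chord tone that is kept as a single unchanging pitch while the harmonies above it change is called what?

Pedal tone.

Approach: none. Departure: none — a single pitch is sustained while the chords change around it, passing through harmonies that do not contain it.
No melodic motion at all; the dissonance is created entirely by the moving harmonies against the stationary note — a pedal tone (pedal point).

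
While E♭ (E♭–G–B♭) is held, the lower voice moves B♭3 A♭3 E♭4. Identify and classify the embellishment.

A♭3 is an escape tone.

The harmony at that moment is E♭ major triad (E♭, G, B♭); A♭3 is not a chord tone.
It is approached by step down from B♭3 and left by leap up to E♭4.
Step in, leap out — an escape tone.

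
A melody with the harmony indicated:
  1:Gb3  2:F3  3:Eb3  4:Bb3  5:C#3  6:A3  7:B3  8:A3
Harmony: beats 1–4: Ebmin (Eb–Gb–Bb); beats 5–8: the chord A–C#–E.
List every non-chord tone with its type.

F3 (beat 2) — passing tone; B3 (beat 7) — neighbor tone.

The harmony at that moment is Eb minor triad (Eb, Gb, Bb); F3 is not a chord tone.
It is approached by step down from Gb3 and left by step down to Eb3.
Step in, step out in the same direction — a passing tone.
The harmony at that moment is A major triad (A, C#, E); B3 is not a chord tone.
It is approached by step up from A3 and left by step down to A3.
Step away and step back to the same note — a neighbor tone (upper neighbor).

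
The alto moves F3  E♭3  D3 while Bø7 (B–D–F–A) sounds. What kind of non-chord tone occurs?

E♭3 is a passing tone.

The harmony at that moment is B half-diminished seventh chord (B, D, F, A); E♭3 is not a chord tone.
It is approached by step down from F3 and left by step down to D3.
Step in, step out in the same direction — a passing tone.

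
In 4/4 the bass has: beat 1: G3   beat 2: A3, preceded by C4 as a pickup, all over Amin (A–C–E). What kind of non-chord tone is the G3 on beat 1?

Appoggiatura.

The harmony at that moment is A minor triad (A, C, E); G3 is not a chord tone.
It is approached by leap down from C4 and left by step up to A3.
Leap in, step out, metrically accented — an appoggiatura.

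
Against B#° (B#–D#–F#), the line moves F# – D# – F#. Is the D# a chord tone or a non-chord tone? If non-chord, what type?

Chord tone (the third of B# diminished triad).

B# diminished triad contains B#, D#, F#; D# is the third, so it is a chord tone.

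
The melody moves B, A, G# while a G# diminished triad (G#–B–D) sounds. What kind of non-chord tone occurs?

A is a passing tone.

The harmony at that moment is G# diminished triad (G#, B, D); A is not a chord tone.
It is approached by step down from B and left by step down to G#.
Step in, step out in the same direction — a passing tone.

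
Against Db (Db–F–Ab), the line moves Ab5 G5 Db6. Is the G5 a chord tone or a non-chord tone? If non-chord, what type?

Non-chord tone — an escape tone.

The harmony at that moment is Db major triad (Db, F, Ab); G5 is not a chord tone.
It is approached by step down from Ab5 and left by leap up to Db6.
Step in, leap out — an escape tone.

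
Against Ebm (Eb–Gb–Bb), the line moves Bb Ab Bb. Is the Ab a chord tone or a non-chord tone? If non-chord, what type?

The harmony at that moment is Eb minor triad (Eb, Gb, Bb); Ab is not a chord tone.
It is approached by step down from Bb and left by step up to Bb.
Step away and step back to the same note — a neighbor tone (lower neighbor).

Non-chord tone — a neighbor tone.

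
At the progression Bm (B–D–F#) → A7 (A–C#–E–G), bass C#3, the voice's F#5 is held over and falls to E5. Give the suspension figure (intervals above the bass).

At the second chord the bass is C#3. The suspended F#5 lies a fourth above the bass; after resolving down by step to E5, the interval above the bass becomes a third.
Suspension figures are named by those two intervals: 4–3.

4–3 suspension.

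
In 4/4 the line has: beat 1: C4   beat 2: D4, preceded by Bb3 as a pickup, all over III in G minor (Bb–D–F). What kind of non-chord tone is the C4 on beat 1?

Passing tone.

The harmony at that moment is Bb major triad (Bb, D, F); C4 is not a chord tone.
It is approached by step up from Bb3 and left by step up to D4.
Step in, step out in the same direction — a passing tone.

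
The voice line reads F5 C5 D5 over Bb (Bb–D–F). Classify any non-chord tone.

C5 is an appoggiatura.

The harmony at that moment is Bb major triad (Bb, D, F); C5 is not a chord tone.
It is approached by leap down from F5 and left by step up to D5.
Leap in, step out — an appoggiatura.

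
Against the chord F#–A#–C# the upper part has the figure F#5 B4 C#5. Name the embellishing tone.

The harmony at that moment is F# major triad (F#, A#, C#); B4 is not a chord tone.
It is approached by leap down from F#5 and left by step up to C#5.
Leap in, step out — an appoggiatura.

B4 is an appoggiatura.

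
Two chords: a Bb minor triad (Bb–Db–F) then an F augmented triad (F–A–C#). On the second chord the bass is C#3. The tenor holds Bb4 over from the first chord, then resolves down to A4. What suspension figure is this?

At the second chord the bass is C#3. The suspended Bb4 lies a seventh above the bass; after resolving down by step to A4, the interval above the bass becomes a sixth.
Suspension figures are named by those two intervals: 7–6.

7–6 suspension.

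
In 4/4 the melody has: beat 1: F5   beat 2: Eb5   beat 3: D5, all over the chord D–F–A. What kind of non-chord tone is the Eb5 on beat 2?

Passing tone.

The harmony at that moment is D minor triad (D, F, A); Eb5 is not a chord tone.
It is approached by step down from F5 and left by step down to D5.
Step in, step out in the same direction — a passing tone.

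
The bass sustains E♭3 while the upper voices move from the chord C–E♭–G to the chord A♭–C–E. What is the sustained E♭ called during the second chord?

The harmony at that moment is A♭ augmented triad (A♭, C, E); E♭3 is not a chord tone.
It is held over (the same pitch as the preceding E♭3) and then sustained as the same pitch into the next harmony.
Sustained through a change of harmony — a pedal tone.

Pedal tone (pedal point).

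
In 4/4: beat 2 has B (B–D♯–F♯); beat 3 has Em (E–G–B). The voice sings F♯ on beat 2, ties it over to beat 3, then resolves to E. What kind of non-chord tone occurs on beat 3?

The harmony at that moment is E minor triad (E, G, B); F♯ is not a chord tone.
It is held over (the same pitch as the preceding F♯) and left by step down to E.
Held over from the previous chord and resolving down by step — a suspension.

Suspension.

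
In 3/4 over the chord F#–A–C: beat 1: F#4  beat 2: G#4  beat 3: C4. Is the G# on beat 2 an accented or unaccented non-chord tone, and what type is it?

The harmony at that moment is F# diminished triad (F#, A, C); G#4 is not a chord tone.
It is approached by step up from F#4 and left by leap down to C4.
Step in, leap out — an escape tone.
It falls on a weak beat, so it is unaccented.

Unaccented escape tone.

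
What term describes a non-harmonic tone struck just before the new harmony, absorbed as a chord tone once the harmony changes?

Anticipation.

Approach: ahead of the chord change (typically by step), so it is dissonant against the current harmony. Departure: none — the same pitch is restated or held and is a chord tone of the new harmony.
Dissonant first, consonant once the harmony catches up: the note simply arrives early — an anticipation. (The reverse timing, consonant first and dissonant after the change, would be a suspension or retardation.)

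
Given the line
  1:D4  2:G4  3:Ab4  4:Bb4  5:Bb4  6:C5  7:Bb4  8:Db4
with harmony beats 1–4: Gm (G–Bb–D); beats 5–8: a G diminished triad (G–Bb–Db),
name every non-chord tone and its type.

Ab4 (beat 3) — passing tone; C5 (beat 6) — neighbor tone.

The harmony at that moment is G minor triad (G, Bb, D); Ab4 is not a chord tone.
It is approached by step up from G4 and left by step up to Bb4.
Step in, step out in the same direction — a passing tone.
The harmony at that moment is G diminished triad (G, Bb, Db); C5 is not a chord tone.
It is approached by step up from Bb4 and left by step down to Bb4.
Step away and step back to the same note — a neighbor tone (upper neighbor).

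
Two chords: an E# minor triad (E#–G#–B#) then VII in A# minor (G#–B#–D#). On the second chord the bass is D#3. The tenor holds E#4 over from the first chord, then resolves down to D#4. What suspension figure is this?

9–8 suspension.

At the second chord the bass is D#3. The suspended E#4 lies a ninth above the bass; after resolving down by step to D#4, the interval above the bass becomes an octave.
Suspension figures are named by those two intervals: 9–8.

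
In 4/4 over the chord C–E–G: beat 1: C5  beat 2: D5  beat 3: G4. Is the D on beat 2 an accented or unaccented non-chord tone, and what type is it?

Unaccented escape tone.

The harmony at that moment is C major triad (C, E, G); D5 is not a chord tone.
It is approached by step up from C5 and left by leap down to G4.
Step in, leap out — an escape tone.
It falls on a weak beat, so it is unaccented.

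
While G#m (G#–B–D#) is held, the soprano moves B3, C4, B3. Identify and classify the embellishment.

The harmony at that moment is G# minor triad (G#, B, D#); C4 is not a chord tone.
It is approached by step up from B3 and left by step down to B3.
Step away and step back to the same note — a neighbor tone (upper neighbor).

C4 is a neighbor tone.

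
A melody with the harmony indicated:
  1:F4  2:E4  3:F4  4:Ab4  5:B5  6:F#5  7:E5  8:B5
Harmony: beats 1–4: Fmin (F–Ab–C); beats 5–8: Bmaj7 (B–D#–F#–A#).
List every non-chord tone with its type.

The harmony at that moment is F minor triad (F, Ab, C); E4 is not a chord tone.
It is approached by step down from F4 and left by step up to F4.
Step away and step back to the same note — a neighbor tone (lower neighbor).
The harmony at that moment is B major seventh chord (B, D#, F#, A#); E5 is not a chord tone.
It is approached by step down from F#5 and left by leap up to B5.
Step in, leap out — an escape tone.

E4 (beat 2) — neighbor tone; E5 (beat 7) — escape tone.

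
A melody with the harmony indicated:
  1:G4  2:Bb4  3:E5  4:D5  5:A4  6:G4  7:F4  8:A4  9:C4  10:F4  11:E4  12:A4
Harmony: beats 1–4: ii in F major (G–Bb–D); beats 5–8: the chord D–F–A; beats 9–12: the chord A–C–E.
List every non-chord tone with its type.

The harmony at that moment is G minor triad (G, Bb, D); E5 is not a chord tone.
It is approached by leap up from Bb4 and left by step down to D5.
Leap in, step out — an appoggiatura.
The harmony at that moment is D minor triad (D, F, A); G4 is not a chord tone.
It is approached by step down from A4 and left by step down to F4.
Step in, step out in the same direction — a passing tone.
The harmony at that moment is A minor triad (A, C, E); F4 is not a chord tone.
It is approached by leap up from C4 and left by step down to E4.
Leap in, step out — an appoggiatura.

E5 (beat 3) — appoggiatura; G4 (beat 6) — passing tone; F4 (beat 10) — appoggiatura.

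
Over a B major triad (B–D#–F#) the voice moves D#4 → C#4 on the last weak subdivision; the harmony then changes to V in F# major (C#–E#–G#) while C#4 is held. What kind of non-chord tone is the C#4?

C#4 is an anticipation.

The harmony at that moment is B major triad (B, D#, F#); C#4 is not a chord tone.
It is approached by step down from D#4 and then sustained as the same pitch into the next harmony.
Arriving early and becoming a chord tone when the harmony changes — an anticipation.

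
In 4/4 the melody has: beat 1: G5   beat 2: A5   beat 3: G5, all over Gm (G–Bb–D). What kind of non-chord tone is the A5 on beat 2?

Upper neighbor tone.

The harmony at that moment is G minor triad (G, Bb, D); A5 is not a chord tone.
It is approached by step up from G5 and left by step down to G5.
Step away and step back to the same note — a neighbor tone (upper neighbor).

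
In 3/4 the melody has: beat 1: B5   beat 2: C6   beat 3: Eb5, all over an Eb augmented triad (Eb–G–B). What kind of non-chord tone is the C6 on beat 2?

The harmony at that moment is Eb augmented triad (Eb, G, B); C6 is not a chord tone.
It is approached by step up from B5 and left by leap down to Eb5.
Step in, leap out, on a weak beat — an escape tone.

Escape tone.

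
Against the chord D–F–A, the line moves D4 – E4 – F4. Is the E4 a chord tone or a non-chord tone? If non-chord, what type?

Non-chord tone — a passing tone.

The harmony at that moment is D minor triad (D, F, A); E4 is not a chord tone.
It is approached by step up from D4 and left by step up to F4.
Step in, step out in the same direction — a passing tone.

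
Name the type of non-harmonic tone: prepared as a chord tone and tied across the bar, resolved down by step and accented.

Approach: by preparation — the pitch is first a chord tone, then held (tied or repeated) while the harmony changes under it. Departure: down by step. Metric position: strong.
A prepared dissonance that resolves downward by step — a suspension. (The same figure resolving upward would be a retardation.)

Suspension.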